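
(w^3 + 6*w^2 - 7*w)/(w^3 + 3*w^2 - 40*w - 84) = w*(w - 1)/(w^2 - 4*w - 12)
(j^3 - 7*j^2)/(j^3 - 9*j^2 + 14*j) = j/(j - 2)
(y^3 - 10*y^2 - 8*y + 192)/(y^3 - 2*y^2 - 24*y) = (y - 8)/y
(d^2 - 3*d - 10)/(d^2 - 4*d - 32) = (-d^2 + 3*d + 10)/(-d^2 + 4*d + 32)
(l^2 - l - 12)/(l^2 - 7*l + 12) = (l + 3)/(l - 3)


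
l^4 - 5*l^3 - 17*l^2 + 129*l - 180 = (l - 4)*(l - 3)^2*(l + 5)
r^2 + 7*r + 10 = (r + 2)*(r + 5)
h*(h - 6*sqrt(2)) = h^2 - 6*sqrt(2)*h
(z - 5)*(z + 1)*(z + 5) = z^3 + z^2 - 25*z - 25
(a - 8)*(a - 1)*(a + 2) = a^3 - 7*a^2 - 10*a + 16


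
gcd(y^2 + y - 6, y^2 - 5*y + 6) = y - 2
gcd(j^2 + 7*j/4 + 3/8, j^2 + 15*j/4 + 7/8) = j + 1/4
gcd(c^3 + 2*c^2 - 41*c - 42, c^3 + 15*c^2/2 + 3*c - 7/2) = c^2 + 8*c + 7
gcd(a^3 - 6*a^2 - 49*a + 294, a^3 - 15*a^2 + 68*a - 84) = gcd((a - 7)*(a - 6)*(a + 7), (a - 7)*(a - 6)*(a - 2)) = a^2 - 13*a + 42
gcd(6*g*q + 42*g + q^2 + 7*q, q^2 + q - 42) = q + 7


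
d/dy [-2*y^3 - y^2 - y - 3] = -6*y^2 - 2*y - 1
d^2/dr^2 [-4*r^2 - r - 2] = -8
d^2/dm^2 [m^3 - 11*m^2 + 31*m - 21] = 6*m - 22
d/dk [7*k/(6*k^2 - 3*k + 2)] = 14*(1 - 3*k^2)/(36*k^4 - 36*k^3 + 33*k^2 - 12*k + 4)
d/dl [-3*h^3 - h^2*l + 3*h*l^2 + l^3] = -h^2 + 6*h*l + 3*l^2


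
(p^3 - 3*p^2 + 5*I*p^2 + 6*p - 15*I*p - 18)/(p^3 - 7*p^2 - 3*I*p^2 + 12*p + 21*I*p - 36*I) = (p^2 + 5*I*p + 6)/(p^2 - p*(4 + 3*I) + 12*I)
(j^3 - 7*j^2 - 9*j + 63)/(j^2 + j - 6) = (j^2 - 10*j + 21)/(j - 2)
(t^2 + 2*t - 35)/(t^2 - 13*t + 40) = (t + 7)/(t - 8)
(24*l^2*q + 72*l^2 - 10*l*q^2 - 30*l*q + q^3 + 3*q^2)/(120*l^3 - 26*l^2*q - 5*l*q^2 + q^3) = (q + 3)/(5*l + q)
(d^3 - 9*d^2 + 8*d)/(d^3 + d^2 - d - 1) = d*(d - 8)/(d^2 + 2*d + 1)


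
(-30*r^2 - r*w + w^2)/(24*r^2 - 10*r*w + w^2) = (-5*r - w)/(4*r - w)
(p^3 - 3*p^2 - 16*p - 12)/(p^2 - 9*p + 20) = (p^3 - 3*p^2 - 16*p - 12)/(p^2 - 9*p + 20)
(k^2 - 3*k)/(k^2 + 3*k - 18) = k/(k + 6)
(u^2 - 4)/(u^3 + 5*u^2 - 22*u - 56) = (u - 2)/(u^2 + 3*u - 28)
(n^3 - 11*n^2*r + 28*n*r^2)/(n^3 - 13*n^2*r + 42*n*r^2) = (-n + 4*r)/(-n + 6*r)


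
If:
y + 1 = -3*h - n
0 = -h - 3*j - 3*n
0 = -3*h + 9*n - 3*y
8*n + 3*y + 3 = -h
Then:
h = -5/42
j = 29/126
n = -4/21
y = -19/42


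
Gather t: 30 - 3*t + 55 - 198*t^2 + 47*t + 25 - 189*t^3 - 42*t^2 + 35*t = -189*t^3 - 240*t^2 + 79*t + 110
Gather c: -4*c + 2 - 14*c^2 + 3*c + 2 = -14*c^2 - c + 4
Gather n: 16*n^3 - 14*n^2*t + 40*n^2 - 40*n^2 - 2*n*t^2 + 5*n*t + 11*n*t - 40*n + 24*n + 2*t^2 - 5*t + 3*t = 16*n^3 - 14*n^2*t + n*(-2*t^2 + 16*t - 16) + 2*t^2 - 2*t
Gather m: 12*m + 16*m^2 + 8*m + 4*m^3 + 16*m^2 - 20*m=4*m^3 + 32*m^2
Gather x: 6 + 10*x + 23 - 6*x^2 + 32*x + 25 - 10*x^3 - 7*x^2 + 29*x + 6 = -10*x^3 - 13*x^2 + 71*x + 60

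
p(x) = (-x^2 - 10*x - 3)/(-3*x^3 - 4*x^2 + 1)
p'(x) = (-2*x - 10)/(-3*x^3 - 4*x^2 + 1) + (9*x^2 + 8*x)*(-x^2 - 10*x - 3)/(-3*x^3 - 4*x^2 + 1)^2 = (-x*(9*x + 8)*(x^2 + 10*x + 3) + 2*(x + 5)*(3*x^3 + 4*x^2 - 1))/(3*x^3 + 4*x^2 - 1)^2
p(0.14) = -4.84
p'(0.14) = -18.12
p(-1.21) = 16.66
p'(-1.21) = 110.60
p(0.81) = 3.65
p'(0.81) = -10.44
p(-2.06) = 1.30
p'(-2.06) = 2.19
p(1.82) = 0.81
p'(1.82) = -0.73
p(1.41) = 1.24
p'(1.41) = -1.53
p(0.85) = 3.27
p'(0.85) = -8.54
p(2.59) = 0.46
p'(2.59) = -0.28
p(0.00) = -3.00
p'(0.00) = -10.00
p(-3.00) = 0.39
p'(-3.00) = 0.40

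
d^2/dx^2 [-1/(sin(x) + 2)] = (sin(x)^2 - 2*sin(x) - 2)/(sin(x) + 2)^3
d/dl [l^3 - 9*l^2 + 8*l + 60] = 3*l^2 - 18*l + 8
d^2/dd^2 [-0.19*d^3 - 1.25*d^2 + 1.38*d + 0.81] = -1.14*d - 2.5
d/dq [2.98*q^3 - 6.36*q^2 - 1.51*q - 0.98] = 8.94*q^2 - 12.72*q - 1.51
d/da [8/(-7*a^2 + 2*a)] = 16*(7*a - 1)/(a^2*(7*a - 2)^2)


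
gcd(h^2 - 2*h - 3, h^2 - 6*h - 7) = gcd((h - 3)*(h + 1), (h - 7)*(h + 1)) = h + 1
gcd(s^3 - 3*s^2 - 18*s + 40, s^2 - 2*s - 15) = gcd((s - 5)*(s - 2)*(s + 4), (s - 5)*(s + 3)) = s - 5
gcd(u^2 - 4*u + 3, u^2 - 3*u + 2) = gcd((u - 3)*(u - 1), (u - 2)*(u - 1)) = u - 1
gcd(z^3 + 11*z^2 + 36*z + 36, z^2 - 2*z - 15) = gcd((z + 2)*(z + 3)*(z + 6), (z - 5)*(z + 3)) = z + 3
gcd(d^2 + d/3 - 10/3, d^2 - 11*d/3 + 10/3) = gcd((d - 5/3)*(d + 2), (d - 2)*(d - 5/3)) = d - 5/3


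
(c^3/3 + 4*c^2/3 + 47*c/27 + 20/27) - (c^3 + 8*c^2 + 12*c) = -2*c^3/3 - 20*c^2/3 - 277*c/27 + 20/27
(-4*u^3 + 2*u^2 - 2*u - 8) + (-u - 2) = -4*u^3 + 2*u^2 - 3*u - 10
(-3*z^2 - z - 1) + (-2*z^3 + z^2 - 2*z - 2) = -2*z^3 - 2*z^2 - 3*z - 3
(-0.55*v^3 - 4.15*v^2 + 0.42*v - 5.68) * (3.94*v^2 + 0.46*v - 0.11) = -2.167*v^5 - 16.604*v^4 - 0.1937*v^3 - 21.7295*v^2 - 2.659*v + 0.6248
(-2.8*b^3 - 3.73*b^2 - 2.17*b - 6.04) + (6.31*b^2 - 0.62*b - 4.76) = -2.8*b^3 + 2.58*b^2 - 2.79*b - 10.8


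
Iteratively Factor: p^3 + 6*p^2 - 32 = (p - 2)*(p^2 + 8*p + 16) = (p - 2)*(p + 4)*(p + 4)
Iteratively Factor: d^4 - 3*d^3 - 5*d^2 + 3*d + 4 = (d - 1)*(d^3 - 2*d^2 - 7*d - 4) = (d - 1)*(d + 1)*(d^2 - 3*d - 4) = (d - 4)*(d - 1)*(d + 1)*(d + 1)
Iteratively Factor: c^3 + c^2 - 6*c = (c)*(c^2 + c - 6) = c*(c + 3)*(c - 2)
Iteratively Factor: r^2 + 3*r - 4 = (r - 1)*(r + 4)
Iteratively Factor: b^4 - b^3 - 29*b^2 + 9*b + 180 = (b - 3)*(b^3 + 2*b^2 - 23*b - 60) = (b - 3)*(b + 3)*(b^2 - b - 20) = (b - 5)*(b - 3)*(b + 3)*(b + 4)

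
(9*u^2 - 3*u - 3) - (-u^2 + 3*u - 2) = 10*u^2 - 6*u - 1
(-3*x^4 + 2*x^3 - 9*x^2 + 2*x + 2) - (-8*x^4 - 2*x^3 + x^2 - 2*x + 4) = 5*x^4 + 4*x^3 - 10*x^2 + 4*x - 2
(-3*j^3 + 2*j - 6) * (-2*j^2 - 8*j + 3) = 6*j^5 + 24*j^4 - 13*j^3 - 4*j^2 + 54*j - 18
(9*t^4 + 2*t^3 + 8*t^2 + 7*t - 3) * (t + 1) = 9*t^5 + 11*t^4 + 10*t^3 + 15*t^2 + 4*t - 3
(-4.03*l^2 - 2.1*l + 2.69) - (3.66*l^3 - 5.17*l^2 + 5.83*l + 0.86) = -3.66*l^3 + 1.14*l^2 - 7.93*l + 1.83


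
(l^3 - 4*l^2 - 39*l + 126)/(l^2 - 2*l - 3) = (l^2 - l - 42)/(l + 1)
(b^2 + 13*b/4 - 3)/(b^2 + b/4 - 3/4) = (b + 4)/(b + 1)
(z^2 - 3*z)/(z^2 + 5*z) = (z - 3)/(z + 5)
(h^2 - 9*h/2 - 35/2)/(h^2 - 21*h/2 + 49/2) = (2*h + 5)/(2*h - 7)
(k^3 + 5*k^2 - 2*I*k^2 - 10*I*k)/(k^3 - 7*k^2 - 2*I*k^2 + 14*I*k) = (k + 5)/(k - 7)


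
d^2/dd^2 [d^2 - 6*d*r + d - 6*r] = 2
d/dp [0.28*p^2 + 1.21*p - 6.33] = 0.56*p + 1.21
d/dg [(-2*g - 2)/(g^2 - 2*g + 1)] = 2*(g + 3)/(g^3 - 3*g^2 + 3*g - 1)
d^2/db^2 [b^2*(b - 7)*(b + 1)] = 12*b^2 - 36*b - 14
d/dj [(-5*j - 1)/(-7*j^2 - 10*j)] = (-35*j^2 - 14*j - 10)/(j^2*(49*j^2 + 140*j + 100))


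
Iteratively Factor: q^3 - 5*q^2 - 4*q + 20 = (q - 5)*(q^2 - 4) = (q - 5)*(q - 2)*(q + 2)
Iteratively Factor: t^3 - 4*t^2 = (t - 4)*(t^2) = t*(t - 4)*(t)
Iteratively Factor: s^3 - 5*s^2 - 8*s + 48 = (s - 4)*(s^2 - s - 12) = (s - 4)*(s + 3)*(s - 4)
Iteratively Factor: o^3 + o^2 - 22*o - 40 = (o + 4)*(o^2 - 3*o - 10) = (o + 2)*(o + 4)*(o - 5)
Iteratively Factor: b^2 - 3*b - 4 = (b + 1)*(b - 4)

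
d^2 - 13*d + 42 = (d - 7)*(d - 6)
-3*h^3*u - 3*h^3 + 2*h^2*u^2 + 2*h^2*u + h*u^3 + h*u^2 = (-h + u)*(3*h + u)*(h*u + h)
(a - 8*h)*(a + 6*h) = a^2 - 2*a*h - 48*h^2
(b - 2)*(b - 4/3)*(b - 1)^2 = b^4 - 16*b^3/3 + 31*b^2/3 - 26*b/3 + 8/3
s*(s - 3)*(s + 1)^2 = s^4 - s^3 - 5*s^2 - 3*s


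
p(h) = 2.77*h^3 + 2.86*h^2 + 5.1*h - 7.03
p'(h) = 8.31*h^2 + 5.72*h + 5.1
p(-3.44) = -103.49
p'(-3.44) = 83.76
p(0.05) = -6.77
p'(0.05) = 5.41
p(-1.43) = -16.57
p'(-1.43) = 13.91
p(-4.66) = -249.00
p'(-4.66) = 158.90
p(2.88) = 97.55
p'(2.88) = 90.50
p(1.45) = 14.82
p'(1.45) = 30.87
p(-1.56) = -18.54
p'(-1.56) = 16.40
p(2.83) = 93.09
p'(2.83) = 87.84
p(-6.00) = -532.99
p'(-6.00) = 269.94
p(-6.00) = -532.99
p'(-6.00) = 269.94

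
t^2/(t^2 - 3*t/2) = 2*t/(2*t - 3)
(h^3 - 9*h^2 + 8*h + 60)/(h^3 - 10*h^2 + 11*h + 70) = (h - 6)/(h - 7)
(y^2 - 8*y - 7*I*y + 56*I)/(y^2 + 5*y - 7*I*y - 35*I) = (y - 8)/(y + 5)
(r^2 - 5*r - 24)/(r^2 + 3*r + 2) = (r^2 - 5*r - 24)/(r^2 + 3*r + 2)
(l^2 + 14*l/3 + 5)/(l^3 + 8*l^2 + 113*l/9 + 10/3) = 3*(l + 3)/(3*l^2 + 19*l + 6)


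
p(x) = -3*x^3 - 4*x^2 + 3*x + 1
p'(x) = -9*x^2 - 8*x + 3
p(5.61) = -637.73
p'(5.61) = -325.13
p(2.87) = -94.26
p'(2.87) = -94.09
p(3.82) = -213.14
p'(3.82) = -158.89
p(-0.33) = -0.32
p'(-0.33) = 4.66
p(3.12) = -119.69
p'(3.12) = -109.57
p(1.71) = -20.57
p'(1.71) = -37.00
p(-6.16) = 531.97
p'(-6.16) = -289.23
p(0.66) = 0.38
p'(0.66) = -6.20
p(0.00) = 1.00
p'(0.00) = 3.00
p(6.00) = -773.00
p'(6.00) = -369.00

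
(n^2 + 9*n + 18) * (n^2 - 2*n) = n^4 + 7*n^3 - 36*n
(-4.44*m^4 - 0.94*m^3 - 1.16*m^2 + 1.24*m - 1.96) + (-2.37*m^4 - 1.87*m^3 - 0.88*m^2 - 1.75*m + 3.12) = -6.81*m^4 - 2.81*m^3 - 2.04*m^2 - 0.51*m + 1.16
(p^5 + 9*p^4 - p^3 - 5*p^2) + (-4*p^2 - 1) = p^5 + 9*p^4 - p^3 - 9*p^2 - 1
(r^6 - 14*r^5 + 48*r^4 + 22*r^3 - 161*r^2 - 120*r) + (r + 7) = r^6 - 14*r^5 + 48*r^4 + 22*r^3 - 161*r^2 - 119*r + 7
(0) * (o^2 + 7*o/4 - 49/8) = 0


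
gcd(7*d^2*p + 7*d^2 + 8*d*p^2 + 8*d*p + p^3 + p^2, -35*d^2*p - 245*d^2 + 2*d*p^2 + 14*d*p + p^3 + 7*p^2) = 7*d + p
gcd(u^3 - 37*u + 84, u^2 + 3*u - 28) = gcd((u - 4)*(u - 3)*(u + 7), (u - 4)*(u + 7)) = u^2 + 3*u - 28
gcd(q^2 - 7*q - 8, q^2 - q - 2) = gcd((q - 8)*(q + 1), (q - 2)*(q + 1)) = q + 1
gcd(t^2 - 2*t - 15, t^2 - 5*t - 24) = t + 3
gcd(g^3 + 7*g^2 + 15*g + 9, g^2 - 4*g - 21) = g + 3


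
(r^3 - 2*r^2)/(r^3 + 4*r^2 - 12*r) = r/(r + 6)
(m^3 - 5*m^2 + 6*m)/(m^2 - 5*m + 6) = m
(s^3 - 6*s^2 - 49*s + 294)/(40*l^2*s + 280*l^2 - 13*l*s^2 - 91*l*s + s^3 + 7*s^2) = (s^2 - 13*s + 42)/(40*l^2 - 13*l*s + s^2)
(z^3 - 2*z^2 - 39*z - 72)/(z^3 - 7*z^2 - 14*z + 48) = (z + 3)/(z - 2)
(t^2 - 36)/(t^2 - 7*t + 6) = (t + 6)/(t - 1)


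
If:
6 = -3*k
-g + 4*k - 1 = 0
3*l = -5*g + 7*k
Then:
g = -9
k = -2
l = 31/3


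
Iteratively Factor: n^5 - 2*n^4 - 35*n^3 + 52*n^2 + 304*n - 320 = (n - 5)*(n^4 + 3*n^3 - 20*n^2 - 48*n + 64) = (n - 5)*(n - 4)*(n^3 + 7*n^2 + 8*n - 16) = (n - 5)*(n - 4)*(n - 1)*(n^2 + 8*n + 16) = (n - 5)*(n - 4)*(n - 1)*(n + 4)*(n + 4)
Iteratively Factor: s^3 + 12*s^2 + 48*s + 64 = (s + 4)*(s^2 + 8*s + 16) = (s + 4)^2*(s + 4)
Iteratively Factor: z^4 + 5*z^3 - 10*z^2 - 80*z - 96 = (z - 4)*(z^3 + 9*z^2 + 26*z + 24) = (z - 4)*(z + 2)*(z^2 + 7*z + 12) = (z - 4)*(z + 2)*(z + 4)*(z + 3)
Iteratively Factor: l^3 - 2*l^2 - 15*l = (l)*(l^2 - 2*l - 15) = l*(l + 3)*(l - 5)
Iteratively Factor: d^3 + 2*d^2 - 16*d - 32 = (d - 4)*(d^2 + 6*d + 8) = (d - 4)*(d + 2)*(d + 4)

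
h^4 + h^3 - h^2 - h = h*(h - 1)*(h + 1)^2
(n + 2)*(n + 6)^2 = n^3 + 14*n^2 + 60*n + 72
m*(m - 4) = m^2 - 4*m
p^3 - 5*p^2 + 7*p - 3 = (p - 3)*(p - 1)^2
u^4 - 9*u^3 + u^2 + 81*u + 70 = (u - 7)*(u - 5)*(u + 1)*(u + 2)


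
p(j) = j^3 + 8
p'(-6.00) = 108.00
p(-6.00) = -208.00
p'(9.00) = 243.00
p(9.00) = 737.00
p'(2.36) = 16.71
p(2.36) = 21.14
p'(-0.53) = 0.84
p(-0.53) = 7.85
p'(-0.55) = 0.91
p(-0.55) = 7.83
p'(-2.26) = 15.32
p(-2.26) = -3.54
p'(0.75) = 1.69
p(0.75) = 8.42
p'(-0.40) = 0.48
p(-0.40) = 7.94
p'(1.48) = 6.57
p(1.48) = 11.24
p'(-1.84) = 10.16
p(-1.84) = 1.77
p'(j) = 3*j^2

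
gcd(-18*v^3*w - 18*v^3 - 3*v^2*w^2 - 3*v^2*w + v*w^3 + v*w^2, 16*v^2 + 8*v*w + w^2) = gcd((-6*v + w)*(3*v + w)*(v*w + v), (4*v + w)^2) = 1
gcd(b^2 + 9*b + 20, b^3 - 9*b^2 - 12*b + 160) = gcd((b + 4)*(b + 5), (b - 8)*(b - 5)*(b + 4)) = b + 4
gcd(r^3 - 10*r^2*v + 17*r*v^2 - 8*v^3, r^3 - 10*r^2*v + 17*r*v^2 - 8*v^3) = r^3 - 10*r^2*v + 17*r*v^2 - 8*v^3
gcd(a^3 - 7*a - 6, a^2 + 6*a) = 1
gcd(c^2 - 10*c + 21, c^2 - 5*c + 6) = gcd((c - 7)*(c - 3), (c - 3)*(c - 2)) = c - 3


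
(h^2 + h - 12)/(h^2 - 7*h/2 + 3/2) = 2*(h + 4)/(2*h - 1)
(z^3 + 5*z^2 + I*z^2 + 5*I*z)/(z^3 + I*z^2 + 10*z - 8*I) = z*(z^2 + z*(5 + I) + 5*I)/(z^3 + I*z^2 + 10*z - 8*I)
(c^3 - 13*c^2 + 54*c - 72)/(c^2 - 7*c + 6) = (c^2 - 7*c + 12)/(c - 1)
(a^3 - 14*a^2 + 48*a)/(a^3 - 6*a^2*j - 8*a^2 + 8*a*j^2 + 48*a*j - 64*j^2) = a*(a - 6)/(a^2 - 6*a*j + 8*j^2)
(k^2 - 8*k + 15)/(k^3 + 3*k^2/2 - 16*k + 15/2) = 2*(k - 5)/(2*k^2 + 9*k - 5)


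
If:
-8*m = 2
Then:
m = -1/4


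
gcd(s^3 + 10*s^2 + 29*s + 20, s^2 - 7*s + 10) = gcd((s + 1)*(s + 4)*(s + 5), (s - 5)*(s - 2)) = 1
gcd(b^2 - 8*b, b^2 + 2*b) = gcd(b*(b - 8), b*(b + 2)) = b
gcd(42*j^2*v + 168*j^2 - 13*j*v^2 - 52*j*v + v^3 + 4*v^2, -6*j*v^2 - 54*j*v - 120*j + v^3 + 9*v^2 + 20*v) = -6*j*v - 24*j + v^2 + 4*v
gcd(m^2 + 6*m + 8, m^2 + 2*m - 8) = m + 4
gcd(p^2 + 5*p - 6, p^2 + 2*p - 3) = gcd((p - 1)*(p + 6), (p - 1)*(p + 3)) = p - 1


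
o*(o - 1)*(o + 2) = o^3 + o^2 - 2*o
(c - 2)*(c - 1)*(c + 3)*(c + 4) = c^4 + 4*c^3 - 7*c^2 - 22*c + 24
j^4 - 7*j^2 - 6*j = j*(j - 3)*(j + 1)*(j + 2)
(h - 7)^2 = h^2 - 14*h + 49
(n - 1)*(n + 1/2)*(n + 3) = n^3 + 5*n^2/2 - 2*n - 3/2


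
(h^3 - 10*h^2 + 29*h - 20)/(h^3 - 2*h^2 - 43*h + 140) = (h - 1)/(h + 7)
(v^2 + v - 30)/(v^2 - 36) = (v - 5)/(v - 6)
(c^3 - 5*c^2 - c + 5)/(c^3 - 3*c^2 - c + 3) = (c - 5)/(c - 3)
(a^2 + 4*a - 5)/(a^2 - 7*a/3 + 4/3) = 3*(a + 5)/(3*a - 4)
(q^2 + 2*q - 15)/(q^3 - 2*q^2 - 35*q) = (q - 3)/(q*(q - 7))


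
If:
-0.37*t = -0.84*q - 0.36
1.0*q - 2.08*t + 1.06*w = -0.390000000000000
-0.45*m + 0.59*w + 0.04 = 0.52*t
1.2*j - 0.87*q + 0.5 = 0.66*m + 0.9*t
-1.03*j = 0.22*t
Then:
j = -0.08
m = 0.46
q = -0.27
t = 0.37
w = 0.61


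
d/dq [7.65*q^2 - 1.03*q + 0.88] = 15.3*q - 1.03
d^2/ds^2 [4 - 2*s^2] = -4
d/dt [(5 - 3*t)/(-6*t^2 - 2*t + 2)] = (-9*t^2 + 30*t + 2)/(2*(9*t^4 + 6*t^3 - 5*t^2 - 2*t + 1))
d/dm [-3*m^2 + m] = 1 - 6*m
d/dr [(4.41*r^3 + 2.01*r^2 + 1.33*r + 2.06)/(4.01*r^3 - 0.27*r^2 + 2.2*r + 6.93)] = (-9.2508*r^4 + 8.7374*r^3 + 71.6832*r^2 + 28.971*r + 4.6849)/(16.0801*r^6 - 2.1654*r^5 + 17.7169*r^4 + 54.3906*r^3 + 1.0978*r^2 + 30.492*r + 48.0249)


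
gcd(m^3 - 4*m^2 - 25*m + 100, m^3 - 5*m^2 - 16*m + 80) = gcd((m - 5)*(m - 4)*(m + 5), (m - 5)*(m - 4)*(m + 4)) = m^2 - 9*m + 20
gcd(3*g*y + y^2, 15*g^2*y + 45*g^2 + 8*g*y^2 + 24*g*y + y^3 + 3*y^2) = 3*g + y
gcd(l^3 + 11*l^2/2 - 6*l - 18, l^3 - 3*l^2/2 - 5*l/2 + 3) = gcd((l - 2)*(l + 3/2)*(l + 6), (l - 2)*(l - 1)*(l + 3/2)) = l^2 - l/2 - 3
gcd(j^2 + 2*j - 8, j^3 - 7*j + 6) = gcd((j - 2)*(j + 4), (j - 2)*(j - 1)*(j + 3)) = j - 2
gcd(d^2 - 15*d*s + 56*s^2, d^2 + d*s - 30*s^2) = 1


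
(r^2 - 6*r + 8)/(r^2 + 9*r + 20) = (r^2 - 6*r + 8)/(r^2 + 9*r + 20)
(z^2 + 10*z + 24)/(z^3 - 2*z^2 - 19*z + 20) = (z + 6)/(z^2 - 6*z + 5)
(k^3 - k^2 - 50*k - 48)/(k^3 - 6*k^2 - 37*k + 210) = (k^2 - 7*k - 8)/(k^2 - 12*k + 35)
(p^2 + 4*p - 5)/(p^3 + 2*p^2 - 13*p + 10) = 1/(p - 2)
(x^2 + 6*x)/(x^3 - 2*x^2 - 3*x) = (x + 6)/(x^2 - 2*x - 3)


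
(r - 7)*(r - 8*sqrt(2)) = r^2 - 8*sqrt(2)*r - 7*r + 56*sqrt(2)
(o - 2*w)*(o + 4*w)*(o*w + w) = o^3*w + 2*o^2*w^2 + o^2*w - 8*o*w^3 + 2*o*w^2 - 8*w^3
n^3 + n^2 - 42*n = n*(n - 6)*(n + 7)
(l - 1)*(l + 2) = l^2 + l - 2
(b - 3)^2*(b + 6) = b^3 - 27*b + 54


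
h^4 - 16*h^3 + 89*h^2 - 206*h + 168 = (h - 7)*(h - 4)*(h - 3)*(h - 2)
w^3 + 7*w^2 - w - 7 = (w - 1)*(w + 1)*(w + 7)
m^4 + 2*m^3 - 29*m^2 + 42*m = m*(m - 3)*(m - 2)*(m + 7)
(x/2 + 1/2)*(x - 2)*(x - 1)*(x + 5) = x^4/2 + 3*x^3/2 - 11*x^2/2 - 3*x/2 + 5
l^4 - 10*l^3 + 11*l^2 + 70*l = l*(l - 7)*(l - 5)*(l + 2)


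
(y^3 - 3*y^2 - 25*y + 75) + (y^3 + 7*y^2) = 2*y^3 + 4*y^2 - 25*y + 75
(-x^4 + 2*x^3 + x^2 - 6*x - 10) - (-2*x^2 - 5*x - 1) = -x^4 + 2*x^3 + 3*x^2 - x - 9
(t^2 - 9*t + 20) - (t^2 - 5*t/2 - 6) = 26 - 13*t/2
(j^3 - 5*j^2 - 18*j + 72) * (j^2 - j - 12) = j^5 - 6*j^4 - 25*j^3 + 150*j^2 + 144*j - 864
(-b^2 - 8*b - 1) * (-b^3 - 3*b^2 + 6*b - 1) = b^5 + 11*b^4 + 19*b^3 - 44*b^2 + 2*b + 1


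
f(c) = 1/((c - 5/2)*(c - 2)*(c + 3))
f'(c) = -1/((c - 5/2)*(c - 2)*(c + 3)^2) - 1/((c - 5/2)*(c - 2)^2*(c + 3)) - 1/((c - 5/2)^2*(c - 2)*(c + 3)) = 2*(-6*c^2 + 6*c + 17)/(4*c^6 - 12*c^5 - 59*c^4 + 222*c^3 + 109*c^2 - 1020*c + 900)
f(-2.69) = 0.13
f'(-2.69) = -0.37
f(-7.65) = -0.00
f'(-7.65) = -0.00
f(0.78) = 0.13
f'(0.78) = 0.14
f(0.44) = 0.09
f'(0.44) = 0.08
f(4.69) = 0.02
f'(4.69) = -0.02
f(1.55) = 0.51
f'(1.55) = 1.57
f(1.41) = 0.35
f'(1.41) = 0.84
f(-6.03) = -0.00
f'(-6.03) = -0.00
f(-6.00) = 0.00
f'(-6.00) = 0.00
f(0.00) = 0.07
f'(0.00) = 0.04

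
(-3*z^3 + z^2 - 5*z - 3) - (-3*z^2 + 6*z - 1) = -3*z^3 + 4*z^2 - 11*z - 2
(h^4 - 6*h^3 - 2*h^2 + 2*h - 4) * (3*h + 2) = 3*h^5 - 16*h^4 - 18*h^3 + 2*h^2 - 8*h - 8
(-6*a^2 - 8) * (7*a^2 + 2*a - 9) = -42*a^4 - 12*a^3 - 2*a^2 - 16*a + 72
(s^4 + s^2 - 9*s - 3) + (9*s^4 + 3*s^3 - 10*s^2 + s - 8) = 10*s^4 + 3*s^3 - 9*s^2 - 8*s - 11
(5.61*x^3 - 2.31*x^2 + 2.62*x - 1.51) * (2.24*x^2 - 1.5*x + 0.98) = 12.5664*x^5 - 13.5894*x^4 + 14.8316*x^3 - 9.5762*x^2 + 4.8326*x - 1.4798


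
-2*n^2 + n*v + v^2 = (-n + v)*(2*n + v)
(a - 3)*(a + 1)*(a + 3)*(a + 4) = a^4 + 5*a^3 - 5*a^2 - 45*a - 36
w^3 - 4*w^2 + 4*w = w*(w - 2)^2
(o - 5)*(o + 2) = o^2 - 3*o - 10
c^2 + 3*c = c*(c + 3)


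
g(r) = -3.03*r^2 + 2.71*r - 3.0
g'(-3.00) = 20.89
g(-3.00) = -38.40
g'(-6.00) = 39.07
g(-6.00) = -128.34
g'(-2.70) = 19.07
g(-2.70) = -32.41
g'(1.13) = -4.14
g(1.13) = -3.81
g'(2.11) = -10.08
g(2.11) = -10.77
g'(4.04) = -21.77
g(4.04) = -41.51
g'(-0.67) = 6.77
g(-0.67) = -6.18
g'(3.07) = -15.89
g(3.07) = -23.24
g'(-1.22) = 10.10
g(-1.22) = -10.82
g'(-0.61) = 6.41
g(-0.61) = -5.78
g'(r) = 2.71 - 6.06*r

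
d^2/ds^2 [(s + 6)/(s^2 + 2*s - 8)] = 2*(4*(s + 1)^2*(s + 6) - (3*s + 8)*(s^2 + 2*s - 8))/(s^2 + 2*s - 8)^3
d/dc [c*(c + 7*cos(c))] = -7*c*sin(c) + 2*c + 7*cos(c)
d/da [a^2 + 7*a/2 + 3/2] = 2*a + 7/2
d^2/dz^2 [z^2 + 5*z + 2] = 2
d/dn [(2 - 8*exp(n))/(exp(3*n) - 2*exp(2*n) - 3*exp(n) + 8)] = (16*exp(3*n) - 22*exp(2*n) + 8*exp(n) - 58)*exp(n)/(exp(6*n) - 4*exp(5*n) - 2*exp(4*n) + 28*exp(3*n) - 23*exp(2*n) - 48*exp(n) + 64)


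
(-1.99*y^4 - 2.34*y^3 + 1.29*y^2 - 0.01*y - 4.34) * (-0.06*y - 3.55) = 0.1194*y^5 + 7.2049*y^4 + 8.2296*y^3 - 4.5789*y^2 + 0.2959*y + 15.407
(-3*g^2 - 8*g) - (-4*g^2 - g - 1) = g^2 - 7*g + 1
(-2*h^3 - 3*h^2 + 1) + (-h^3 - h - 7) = -3*h^3 - 3*h^2 - h - 6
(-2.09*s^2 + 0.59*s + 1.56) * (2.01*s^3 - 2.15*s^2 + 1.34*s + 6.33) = -4.2009*s^5 + 5.6794*s^4 - 0.9335*s^3 - 15.7931*s^2 + 5.8251*s + 9.8748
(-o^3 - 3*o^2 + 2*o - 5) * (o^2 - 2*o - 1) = -o^5 - o^4 + 9*o^3 - 6*o^2 + 8*o + 5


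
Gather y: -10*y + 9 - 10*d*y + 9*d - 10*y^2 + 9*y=9*d - 10*y^2 + y*(-10*d - 1) + 9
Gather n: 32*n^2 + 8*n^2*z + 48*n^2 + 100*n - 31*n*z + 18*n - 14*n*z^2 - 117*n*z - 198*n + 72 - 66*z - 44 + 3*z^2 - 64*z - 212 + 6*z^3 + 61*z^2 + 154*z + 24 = n^2*(8*z + 80) + n*(-14*z^2 - 148*z - 80) + 6*z^3 + 64*z^2 + 24*z - 160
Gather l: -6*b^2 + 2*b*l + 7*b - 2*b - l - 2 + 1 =-6*b^2 + 5*b + l*(2*b - 1) - 1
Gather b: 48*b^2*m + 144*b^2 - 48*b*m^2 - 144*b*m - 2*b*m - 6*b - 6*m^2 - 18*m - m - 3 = b^2*(48*m + 144) + b*(-48*m^2 - 146*m - 6) - 6*m^2 - 19*m - 3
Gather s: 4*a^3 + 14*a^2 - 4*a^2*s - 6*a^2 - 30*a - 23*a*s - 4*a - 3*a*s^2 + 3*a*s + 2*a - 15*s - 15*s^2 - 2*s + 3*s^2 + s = 4*a^3 + 8*a^2 - 32*a + s^2*(-3*a - 12) + s*(-4*a^2 - 20*a - 16)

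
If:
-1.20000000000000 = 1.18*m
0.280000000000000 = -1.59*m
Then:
No Solution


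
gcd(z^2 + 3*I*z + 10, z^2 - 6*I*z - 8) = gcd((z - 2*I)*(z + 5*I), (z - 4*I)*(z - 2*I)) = z - 2*I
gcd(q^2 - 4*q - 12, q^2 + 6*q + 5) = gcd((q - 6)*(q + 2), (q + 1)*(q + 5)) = 1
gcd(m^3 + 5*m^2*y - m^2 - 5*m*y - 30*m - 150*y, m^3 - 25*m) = m + 5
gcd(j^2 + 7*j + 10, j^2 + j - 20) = j + 5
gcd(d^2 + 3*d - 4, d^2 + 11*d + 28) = d + 4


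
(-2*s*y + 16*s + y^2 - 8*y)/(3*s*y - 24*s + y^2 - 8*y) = (-2*s + y)/(3*s + y)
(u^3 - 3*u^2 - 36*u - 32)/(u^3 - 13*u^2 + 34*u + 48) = (u + 4)/(u - 6)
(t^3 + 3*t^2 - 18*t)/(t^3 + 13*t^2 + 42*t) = (t - 3)/(t + 7)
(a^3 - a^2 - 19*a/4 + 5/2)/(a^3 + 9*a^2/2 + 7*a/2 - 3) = (a - 5/2)/(a + 3)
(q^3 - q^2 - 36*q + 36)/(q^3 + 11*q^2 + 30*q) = (q^2 - 7*q + 6)/(q*(q + 5))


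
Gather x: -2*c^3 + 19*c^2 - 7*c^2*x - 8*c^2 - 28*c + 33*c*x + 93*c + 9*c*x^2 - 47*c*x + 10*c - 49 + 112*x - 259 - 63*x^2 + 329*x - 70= -2*c^3 + 11*c^2 + 75*c + x^2*(9*c - 63) + x*(-7*c^2 - 14*c + 441) - 378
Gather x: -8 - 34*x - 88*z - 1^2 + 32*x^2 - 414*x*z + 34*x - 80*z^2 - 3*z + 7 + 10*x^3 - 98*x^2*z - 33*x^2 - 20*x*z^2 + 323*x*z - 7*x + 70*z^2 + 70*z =10*x^3 + x^2*(-98*z - 1) + x*(-20*z^2 - 91*z - 7) - 10*z^2 - 21*z - 2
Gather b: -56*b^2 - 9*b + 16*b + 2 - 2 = -56*b^2 + 7*b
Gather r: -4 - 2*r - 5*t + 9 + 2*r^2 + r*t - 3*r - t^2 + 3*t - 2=2*r^2 + r*(t - 5) - t^2 - 2*t + 3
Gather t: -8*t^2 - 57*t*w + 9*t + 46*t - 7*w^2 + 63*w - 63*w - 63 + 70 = -8*t^2 + t*(55 - 57*w) - 7*w^2 + 7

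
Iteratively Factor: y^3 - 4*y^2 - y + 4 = (y - 4)*(y^2 - 1) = (y - 4)*(y - 1)*(y + 1)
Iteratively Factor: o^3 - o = (o - 1)*(o^2 + o) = (o - 1)*(o + 1)*(o)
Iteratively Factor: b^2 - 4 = (b + 2)*(b - 2)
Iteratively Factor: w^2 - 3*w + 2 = (w - 1)*(w - 2)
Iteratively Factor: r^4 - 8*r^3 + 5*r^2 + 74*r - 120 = (r - 2)*(r^3 - 6*r^2 - 7*r + 60) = (r - 5)*(r - 2)*(r^2 - r - 12) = (r - 5)*(r - 2)*(r + 3)*(r - 4)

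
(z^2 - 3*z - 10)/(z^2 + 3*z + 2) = (z - 5)/(z + 1)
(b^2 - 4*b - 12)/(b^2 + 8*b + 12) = (b - 6)/(b + 6)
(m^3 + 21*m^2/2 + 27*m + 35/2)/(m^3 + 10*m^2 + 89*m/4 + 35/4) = 2*(m + 1)/(2*m + 1)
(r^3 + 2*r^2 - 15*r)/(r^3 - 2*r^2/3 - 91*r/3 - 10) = 3*r*(r - 3)/(3*r^2 - 17*r - 6)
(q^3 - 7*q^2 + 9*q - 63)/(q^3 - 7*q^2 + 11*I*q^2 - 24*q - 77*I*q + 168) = (q - 3*I)/(q + 8*I)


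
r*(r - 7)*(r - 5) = r^3 - 12*r^2 + 35*r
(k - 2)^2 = k^2 - 4*k + 4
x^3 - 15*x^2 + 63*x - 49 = (x - 7)^2*(x - 1)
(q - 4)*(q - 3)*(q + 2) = q^3 - 5*q^2 - 2*q + 24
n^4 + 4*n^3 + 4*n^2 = n^2*(n + 2)^2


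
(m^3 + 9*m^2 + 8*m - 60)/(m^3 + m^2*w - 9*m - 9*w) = (m^3 + 9*m^2 + 8*m - 60)/(m^3 + m^2*w - 9*m - 9*w)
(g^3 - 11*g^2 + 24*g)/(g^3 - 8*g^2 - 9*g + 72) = g/(g + 3)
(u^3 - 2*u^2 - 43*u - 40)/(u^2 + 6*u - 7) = (u^3 - 2*u^2 - 43*u - 40)/(u^2 + 6*u - 7)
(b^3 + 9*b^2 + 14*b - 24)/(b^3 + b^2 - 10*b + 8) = (b + 6)/(b - 2)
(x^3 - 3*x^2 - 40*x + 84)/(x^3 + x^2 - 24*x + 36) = (x - 7)/(x - 3)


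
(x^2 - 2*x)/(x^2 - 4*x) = (x - 2)/(x - 4)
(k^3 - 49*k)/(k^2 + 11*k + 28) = k*(k - 7)/(k + 4)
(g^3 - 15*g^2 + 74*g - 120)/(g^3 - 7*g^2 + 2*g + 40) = (g - 6)/(g + 2)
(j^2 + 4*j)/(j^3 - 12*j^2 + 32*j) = (j + 4)/(j^2 - 12*j + 32)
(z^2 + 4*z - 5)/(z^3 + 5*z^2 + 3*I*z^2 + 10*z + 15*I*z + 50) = (z - 1)/(z^2 + 3*I*z + 10)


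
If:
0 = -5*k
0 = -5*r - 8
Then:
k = 0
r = -8/5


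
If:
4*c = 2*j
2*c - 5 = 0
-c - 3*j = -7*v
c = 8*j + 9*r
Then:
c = 5/2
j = 5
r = -25/6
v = 5/2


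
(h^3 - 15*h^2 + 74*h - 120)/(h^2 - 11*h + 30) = h - 4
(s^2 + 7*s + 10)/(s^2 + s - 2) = (s + 5)/(s - 1)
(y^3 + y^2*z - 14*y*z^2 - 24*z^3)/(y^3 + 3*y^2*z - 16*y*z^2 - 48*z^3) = (y + 2*z)/(y + 4*z)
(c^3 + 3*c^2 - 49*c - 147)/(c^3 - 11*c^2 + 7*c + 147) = (c + 7)/(c - 7)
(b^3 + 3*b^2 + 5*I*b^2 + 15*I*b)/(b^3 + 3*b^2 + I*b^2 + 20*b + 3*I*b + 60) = b/(b - 4*I)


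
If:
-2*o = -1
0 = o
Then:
No Solution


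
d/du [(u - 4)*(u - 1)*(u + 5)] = 3*u^2 - 21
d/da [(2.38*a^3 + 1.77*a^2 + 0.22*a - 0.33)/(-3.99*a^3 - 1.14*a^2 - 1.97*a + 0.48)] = (4.3491*a^4 - 7.6216*a^3 - 3.759*a^2 + 0.9468*a - 0.5445)/(15.9201*a^6 + 9.0972*a^5 + 17.0202*a^4 + 0.661199999999999*a^3 + 2.7865*a^2 - 1.8912*a + 0.2304)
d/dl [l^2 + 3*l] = 2*l + 3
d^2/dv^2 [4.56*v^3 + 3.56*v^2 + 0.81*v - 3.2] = 27.36*v + 7.12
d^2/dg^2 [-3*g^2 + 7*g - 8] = -6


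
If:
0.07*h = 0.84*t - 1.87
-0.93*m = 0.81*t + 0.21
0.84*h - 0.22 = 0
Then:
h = 0.26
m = -2.18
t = 2.25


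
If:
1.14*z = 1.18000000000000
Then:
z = 1.04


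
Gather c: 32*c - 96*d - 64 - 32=32*c - 96*d - 96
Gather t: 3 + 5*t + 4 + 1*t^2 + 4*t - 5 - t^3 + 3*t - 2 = -t^3 + t^2 + 12*t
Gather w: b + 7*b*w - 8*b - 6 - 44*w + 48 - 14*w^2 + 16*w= -7*b - 14*w^2 + w*(7*b - 28) + 42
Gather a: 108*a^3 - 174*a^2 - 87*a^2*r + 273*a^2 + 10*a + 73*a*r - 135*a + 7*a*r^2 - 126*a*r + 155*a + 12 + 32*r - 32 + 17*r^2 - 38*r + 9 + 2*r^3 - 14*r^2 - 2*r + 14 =108*a^3 + a^2*(99 - 87*r) + a*(7*r^2 - 53*r + 30) + 2*r^3 + 3*r^2 - 8*r + 3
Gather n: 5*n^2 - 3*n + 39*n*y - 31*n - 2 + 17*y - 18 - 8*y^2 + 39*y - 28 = 5*n^2 + n*(39*y - 34) - 8*y^2 + 56*y - 48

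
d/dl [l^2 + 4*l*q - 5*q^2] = 2*l + 4*q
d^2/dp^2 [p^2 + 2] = 2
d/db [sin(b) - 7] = cos(b)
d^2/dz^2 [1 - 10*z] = 0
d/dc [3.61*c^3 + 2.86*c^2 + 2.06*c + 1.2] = 10.83*c^2 + 5.72*c + 2.06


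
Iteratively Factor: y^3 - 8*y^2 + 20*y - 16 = (y - 4)*(y^2 - 4*y + 4) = (y - 4)*(y - 2)*(y - 2)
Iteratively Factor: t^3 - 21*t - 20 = (t + 1)*(t^2 - t - 20) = (t - 5)*(t + 1)*(t + 4)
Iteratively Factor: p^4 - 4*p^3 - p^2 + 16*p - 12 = (p + 2)*(p^3 - 6*p^2 + 11*p - 6) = (p - 3)*(p + 2)*(p^2 - 3*p + 2) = (p - 3)*(p - 1)*(p + 2)*(p - 2)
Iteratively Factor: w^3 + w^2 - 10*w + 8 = (w - 1)*(w^2 + 2*w - 8) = (w - 2)*(w - 1)*(w + 4)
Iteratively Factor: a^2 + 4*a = (a + 4)*(a)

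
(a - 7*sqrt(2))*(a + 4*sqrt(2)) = a^2 - 3*sqrt(2)*a - 56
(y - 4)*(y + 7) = y^2 + 3*y - 28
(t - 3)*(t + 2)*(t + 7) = t^3 + 6*t^2 - 13*t - 42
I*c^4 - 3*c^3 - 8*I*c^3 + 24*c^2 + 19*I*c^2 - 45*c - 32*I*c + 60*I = (c - 5)*(c - 3)*(c + 4*I)*(I*c + 1)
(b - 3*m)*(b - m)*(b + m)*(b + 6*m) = b^4 + 3*b^3*m - 19*b^2*m^2 - 3*b*m^3 + 18*m^4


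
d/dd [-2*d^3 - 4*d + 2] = -6*d^2 - 4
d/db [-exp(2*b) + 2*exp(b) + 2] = 2*(1 - exp(b))*exp(b)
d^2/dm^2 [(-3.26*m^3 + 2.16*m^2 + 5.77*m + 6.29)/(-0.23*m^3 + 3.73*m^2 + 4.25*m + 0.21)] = (5.36498*m^6 + 17.2885020000001*m^5 + 14.928702*m^4 + 94.1864319999999*m^3 - 463.91742*m^2 - 572.11575*m - 207.263398)/(0.012167*m^9 - 0.591951*m^8 + 8.925426*m^7 - 30.051994*m^6 - 163.845396*m^5 - 209.652852*m^4 - 96.709346*m^3 - 11.872854*m^2 - 0.562275*m - 0.009261)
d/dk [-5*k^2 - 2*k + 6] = -10*k - 2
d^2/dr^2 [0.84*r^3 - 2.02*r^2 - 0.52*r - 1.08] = 5.04*r - 4.04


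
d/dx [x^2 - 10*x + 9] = 2*x - 10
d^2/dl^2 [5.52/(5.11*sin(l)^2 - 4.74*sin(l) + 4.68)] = (-576.555168*sin(l)^4 + 401.106384*sin(l)^3 + 1268.850384*sin(l)^2 - 924.664032*sin(l) - 15.977088)/(5.11*sin(l)^2 - 4.74*sin(l) + 4.68)^3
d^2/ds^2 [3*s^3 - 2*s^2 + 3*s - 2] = 18*s - 4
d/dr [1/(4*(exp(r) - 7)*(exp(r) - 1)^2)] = -(2*(exp(r) - 7)^2 + (exp(r) - 7)*(exp(r) - 1))*exp(r)/(4*(exp(r) - 7)^3*(exp(r) - 1)^3)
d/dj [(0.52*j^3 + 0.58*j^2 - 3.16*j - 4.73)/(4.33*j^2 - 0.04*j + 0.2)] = (2.2516*j^4 - 0.0415999999999999*j^3 + 13.9716*j^2 + 41.1938*j - 0.8212)/(18.7489*j^4 - 0.3464*j^3 + 1.7336*j^2 - 0.016*j + 0.04)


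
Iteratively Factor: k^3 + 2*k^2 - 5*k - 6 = (k - 2)*(k^2 + 4*k + 3) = (k - 2)*(k + 1)*(k + 3)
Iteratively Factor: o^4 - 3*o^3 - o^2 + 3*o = (o - 3)*(o^3 - o) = o*(o - 3)*(o^2 - 1) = o*(o - 3)*(o - 1)*(o + 1)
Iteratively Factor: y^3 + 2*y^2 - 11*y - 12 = (y + 1)*(y^2 + y - 12) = (y - 3)*(y + 1)*(y + 4)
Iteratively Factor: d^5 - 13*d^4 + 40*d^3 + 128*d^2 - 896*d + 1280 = (d - 4)*(d^4 - 9*d^3 + 4*d^2 + 144*d - 320) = (d - 5)*(d - 4)*(d^3 - 4*d^2 - 16*d + 64) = (d - 5)*(d - 4)^2*(d^2 - 16) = (d - 5)*(d - 4)^3*(d + 4)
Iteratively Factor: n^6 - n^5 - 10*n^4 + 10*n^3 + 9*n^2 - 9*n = (n)*(n^5 - n^4 - 10*n^3 + 10*n^2 + 9*n - 9) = n*(n - 1)*(n^4 - 10*n^2 + 9) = n*(n - 1)*(n + 1)*(n^3 - n^2 - 9*n + 9) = n*(n - 1)^2*(n + 1)*(n^2 - 9) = n*(n - 1)^2*(n + 1)*(n + 3)*(n - 3)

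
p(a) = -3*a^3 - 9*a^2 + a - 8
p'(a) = -9*a^2 - 18*a + 1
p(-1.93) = -21.89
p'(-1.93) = 2.22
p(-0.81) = -13.12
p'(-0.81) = 9.68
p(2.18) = -79.67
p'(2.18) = -81.01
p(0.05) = -7.97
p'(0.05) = 0.08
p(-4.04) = 38.88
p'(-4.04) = -73.17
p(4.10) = -361.95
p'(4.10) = -224.09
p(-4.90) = 123.96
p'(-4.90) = -126.89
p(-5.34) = 186.84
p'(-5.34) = -159.52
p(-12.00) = 3868.00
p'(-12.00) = -1079.00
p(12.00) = -6476.00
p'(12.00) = -1511.00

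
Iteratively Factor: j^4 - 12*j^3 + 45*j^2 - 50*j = (j - 5)*(j^3 - 7*j^2 + 10*j) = (j - 5)^2*(j^2 - 2*j) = j*(j - 5)^2*(j - 2)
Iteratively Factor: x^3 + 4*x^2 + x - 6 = (x - 1)*(x^2 + 5*x + 6) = (x - 1)*(x + 3)*(x + 2)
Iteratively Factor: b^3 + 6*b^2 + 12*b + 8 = (b + 2)*(b^2 + 4*b + 4) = (b + 2)^2*(b + 2)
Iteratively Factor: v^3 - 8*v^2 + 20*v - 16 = (v - 4)*(v^2 - 4*v + 4) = (v - 4)*(v - 2)*(v - 2)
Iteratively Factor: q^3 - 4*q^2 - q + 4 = (q - 1)*(q^2 - 3*q - 4) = (q - 4)*(q - 1)*(q + 1)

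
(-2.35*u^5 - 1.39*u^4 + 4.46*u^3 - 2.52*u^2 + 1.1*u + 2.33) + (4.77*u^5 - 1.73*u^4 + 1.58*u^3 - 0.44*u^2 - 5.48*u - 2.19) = 2.42*u^5 - 3.12*u^4 + 6.04*u^3 - 2.96*u^2 - 4.38*u + 0.14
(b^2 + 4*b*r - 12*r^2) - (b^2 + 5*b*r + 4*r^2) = -b*r - 16*r^2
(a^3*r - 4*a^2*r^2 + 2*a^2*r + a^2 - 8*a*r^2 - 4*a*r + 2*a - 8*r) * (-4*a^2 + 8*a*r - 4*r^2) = -4*a^5*r + 24*a^4*r^2 - 8*a^4*r - 4*a^4 - 36*a^3*r^3 + 48*a^3*r^2 + 24*a^3*r - 8*a^3 + 16*a^2*r^4 - 72*a^2*r^3 - 36*a^2*r^2 + 48*a^2*r + 32*a*r^4 + 16*a*r^3 - 72*a*r^2 + 32*r^3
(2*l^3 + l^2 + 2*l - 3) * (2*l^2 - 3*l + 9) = 4*l^5 - 4*l^4 + 19*l^3 - 3*l^2 + 27*l - 27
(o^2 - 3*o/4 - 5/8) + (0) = o^2 - 3*o/4 - 5/8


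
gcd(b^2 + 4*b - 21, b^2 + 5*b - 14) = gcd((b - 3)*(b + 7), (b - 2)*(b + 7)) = b + 7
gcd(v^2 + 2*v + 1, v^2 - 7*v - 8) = v + 1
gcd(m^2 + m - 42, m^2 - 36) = m - 6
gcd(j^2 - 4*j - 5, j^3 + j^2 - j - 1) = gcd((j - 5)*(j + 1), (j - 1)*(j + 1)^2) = j + 1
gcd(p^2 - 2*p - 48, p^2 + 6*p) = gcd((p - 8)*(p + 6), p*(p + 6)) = p + 6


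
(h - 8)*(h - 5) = h^2 - 13*h + 40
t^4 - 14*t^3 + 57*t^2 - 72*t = t*(t - 8)*(t - 3)^2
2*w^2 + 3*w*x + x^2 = (w + x)*(2*w + x)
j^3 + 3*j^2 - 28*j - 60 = (j - 5)*(j + 2)*(j + 6)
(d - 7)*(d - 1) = d^2 - 8*d + 7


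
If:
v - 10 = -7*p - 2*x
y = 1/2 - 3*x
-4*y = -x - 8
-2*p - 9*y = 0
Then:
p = -441/52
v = 3655/52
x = -6/13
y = 49/26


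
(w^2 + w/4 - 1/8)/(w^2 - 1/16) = 2*(2*w + 1)/(4*w + 1)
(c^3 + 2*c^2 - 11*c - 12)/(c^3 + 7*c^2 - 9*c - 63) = (c^2 + 5*c + 4)/(c^2 + 10*c + 21)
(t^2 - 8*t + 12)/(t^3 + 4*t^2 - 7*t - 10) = (t - 6)/(t^2 + 6*t + 5)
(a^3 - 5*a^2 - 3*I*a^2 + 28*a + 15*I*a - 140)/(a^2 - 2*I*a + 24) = (a^2 - a*(5 + 7*I) + 35*I)/(a - 6*I)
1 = 1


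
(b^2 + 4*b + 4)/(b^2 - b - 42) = (b^2 + 4*b + 4)/(b^2 - b - 42)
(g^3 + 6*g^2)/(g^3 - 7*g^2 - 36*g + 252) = g^2/(g^2 - 13*g + 42)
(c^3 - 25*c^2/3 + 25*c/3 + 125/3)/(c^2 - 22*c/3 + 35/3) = (3*c^2 - 10*c - 25)/(3*c - 7)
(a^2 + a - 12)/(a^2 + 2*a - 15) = (a + 4)/(a + 5)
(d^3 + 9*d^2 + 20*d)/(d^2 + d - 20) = d*(d + 4)/(d - 4)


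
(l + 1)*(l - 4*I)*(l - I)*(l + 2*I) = l^4 + l^3 - 3*I*l^3 + 6*l^2 - 3*I*l^2 + 6*l - 8*I*l - 8*I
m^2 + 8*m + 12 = (m + 2)*(m + 6)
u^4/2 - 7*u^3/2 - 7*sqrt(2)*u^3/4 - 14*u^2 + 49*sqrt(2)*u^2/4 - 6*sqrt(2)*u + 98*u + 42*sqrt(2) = (u/2 + sqrt(2))*(u - 7)*(u - 6*sqrt(2))*(u + sqrt(2)/2)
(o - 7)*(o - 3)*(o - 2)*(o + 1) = o^4 - 11*o^3 + 29*o^2 - o - 42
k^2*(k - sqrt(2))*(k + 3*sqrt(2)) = k^4 + 2*sqrt(2)*k^3 - 6*k^2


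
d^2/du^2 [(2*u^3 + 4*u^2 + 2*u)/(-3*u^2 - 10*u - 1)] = 8*(-23*u^3 - 6*u^2 + 3*u + 4)/(27*u^6 + 270*u^5 + 927*u^4 + 1180*u^3 + 309*u^2 + 30*u + 1)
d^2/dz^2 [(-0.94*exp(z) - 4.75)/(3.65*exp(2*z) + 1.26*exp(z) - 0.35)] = (-12.52315*exp(4*z) - 248.80444*exp(3*z) - 72.74085*exp(2*z) - 32.22814*exp(z) - 2.2099)*exp(z)/(48.627125*exp(6*z) + 50.35905*exp(5*z) + 3.39559500000001*exp(4*z) - 7.657524*exp(3*z) - 0.325605*exp(2*z) + 0.46305*exp(z) - 0.042875)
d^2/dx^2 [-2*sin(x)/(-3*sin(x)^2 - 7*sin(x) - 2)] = 2*(-9*sin(x)^5 + 21*sin(x)^4 + 54*sin(x)^3 + 14*sin(x)^2 - 40*sin(x) - 28)/((sin(x) + 2)^3*(3*sin(x) + 1)^3)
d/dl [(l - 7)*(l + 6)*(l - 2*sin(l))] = -(l - 7)*(l + 6)*(2*cos(l) - 1) + (l - 7)*(l - 2*sin(l)) + (l + 6)*(l - 2*sin(l))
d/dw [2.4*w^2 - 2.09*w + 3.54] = 4.8*w - 2.09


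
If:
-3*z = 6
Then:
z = -2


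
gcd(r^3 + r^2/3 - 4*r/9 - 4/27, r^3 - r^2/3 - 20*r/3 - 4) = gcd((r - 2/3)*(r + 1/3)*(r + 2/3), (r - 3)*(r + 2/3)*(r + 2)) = r + 2/3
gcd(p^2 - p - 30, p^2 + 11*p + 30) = p + 5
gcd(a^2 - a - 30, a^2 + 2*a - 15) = a + 5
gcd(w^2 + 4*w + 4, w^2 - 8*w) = 1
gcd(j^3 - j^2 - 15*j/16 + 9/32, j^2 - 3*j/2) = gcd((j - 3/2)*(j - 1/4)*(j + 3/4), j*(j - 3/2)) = j - 3/2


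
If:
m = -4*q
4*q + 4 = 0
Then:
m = 4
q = -1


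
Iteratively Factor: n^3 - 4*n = (n - 2)*(n^2 + 2*n) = n*(n - 2)*(n + 2)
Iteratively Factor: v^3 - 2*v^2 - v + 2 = (v - 2)*(v^2 - 1) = (v - 2)*(v - 1)*(v + 1)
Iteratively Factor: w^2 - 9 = (w + 3)*(w - 3)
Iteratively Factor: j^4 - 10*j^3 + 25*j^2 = (j - 5)*(j^3 - 5*j^2) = j*(j - 5)*(j^2 - 5*j) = j^2*(j - 5)*(j - 5)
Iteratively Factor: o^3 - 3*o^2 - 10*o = (o)*(o^2 - 3*o - 10) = o*(o + 2)*(o - 5)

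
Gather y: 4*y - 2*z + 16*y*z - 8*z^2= y*(16*z + 4) - 8*z^2 - 2*z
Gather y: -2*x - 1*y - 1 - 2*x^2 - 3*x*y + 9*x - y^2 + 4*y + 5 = -2*x^2 + 7*x - y^2 + y*(3 - 3*x) + 4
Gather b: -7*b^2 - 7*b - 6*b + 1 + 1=-7*b^2 - 13*b + 2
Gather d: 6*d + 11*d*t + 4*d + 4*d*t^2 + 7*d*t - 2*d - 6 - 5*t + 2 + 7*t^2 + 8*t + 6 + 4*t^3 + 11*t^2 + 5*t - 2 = d*(4*t^2 + 18*t + 8) + 4*t^3 + 18*t^2 + 8*t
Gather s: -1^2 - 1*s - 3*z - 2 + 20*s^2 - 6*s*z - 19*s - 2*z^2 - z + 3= 20*s^2 + s*(-6*z - 20) - 2*z^2 - 4*z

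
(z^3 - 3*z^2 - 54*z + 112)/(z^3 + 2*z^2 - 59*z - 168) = (z - 2)/(z + 3)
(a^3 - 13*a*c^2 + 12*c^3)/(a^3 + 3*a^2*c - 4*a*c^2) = (a - 3*c)/a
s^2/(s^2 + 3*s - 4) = s^2/(s^2 + 3*s - 4)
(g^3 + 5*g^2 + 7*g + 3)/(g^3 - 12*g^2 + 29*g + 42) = (g^2 + 4*g + 3)/(g^2 - 13*g + 42)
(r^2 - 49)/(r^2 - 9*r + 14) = (r + 7)/(r - 2)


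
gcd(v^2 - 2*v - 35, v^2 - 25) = v + 5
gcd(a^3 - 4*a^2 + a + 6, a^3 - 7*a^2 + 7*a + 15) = a^2 - 2*a - 3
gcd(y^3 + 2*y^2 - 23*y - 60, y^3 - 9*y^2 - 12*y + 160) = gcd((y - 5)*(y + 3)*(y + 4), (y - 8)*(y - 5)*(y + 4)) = y^2 - y - 20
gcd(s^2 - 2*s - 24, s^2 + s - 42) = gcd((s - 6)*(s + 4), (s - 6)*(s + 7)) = s - 6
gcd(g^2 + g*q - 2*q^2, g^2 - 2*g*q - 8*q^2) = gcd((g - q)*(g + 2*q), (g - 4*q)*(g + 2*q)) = g + 2*q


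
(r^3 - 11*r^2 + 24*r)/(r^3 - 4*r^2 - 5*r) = (-r^2 + 11*r - 24)/(-r^2 + 4*r + 5)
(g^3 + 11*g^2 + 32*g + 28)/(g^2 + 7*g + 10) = (g^2 + 9*g + 14)/(g + 5)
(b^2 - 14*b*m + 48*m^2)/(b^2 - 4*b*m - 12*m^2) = (b - 8*m)/(b + 2*m)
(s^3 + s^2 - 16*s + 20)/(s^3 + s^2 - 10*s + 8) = (s^2 + 3*s - 10)/(s^2 + 3*s - 4)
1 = 1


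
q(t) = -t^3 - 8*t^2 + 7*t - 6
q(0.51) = -4.64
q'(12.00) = -617.00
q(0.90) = -6.91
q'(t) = -3*t^2 - 16*t + 7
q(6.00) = -468.00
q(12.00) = -2802.00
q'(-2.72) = 28.32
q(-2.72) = -64.10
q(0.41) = -4.54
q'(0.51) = -1.94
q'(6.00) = -197.00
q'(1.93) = -35.05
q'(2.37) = -47.77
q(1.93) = -29.48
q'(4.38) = -120.63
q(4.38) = -212.84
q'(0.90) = -9.83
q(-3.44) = -84.04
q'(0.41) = -0.06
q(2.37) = -47.66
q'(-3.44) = 26.54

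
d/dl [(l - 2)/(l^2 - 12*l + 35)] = (l^2 - 12*l - 2*(l - 6)*(l - 2) + 35)/(l^2 - 12*l + 35)^2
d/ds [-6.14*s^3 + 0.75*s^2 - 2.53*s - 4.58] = -18.42*s^2 + 1.5*s - 2.53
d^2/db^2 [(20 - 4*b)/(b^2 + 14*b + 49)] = 8*(29 - b)/(b^4 + 28*b^3 + 294*b^2 + 1372*b + 2401)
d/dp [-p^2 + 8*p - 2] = 8 - 2*p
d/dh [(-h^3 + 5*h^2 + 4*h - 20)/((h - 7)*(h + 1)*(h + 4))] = 3*(-h^4 + 18*h^3 - h^2 - 120*h - 244)/(h^6 - 4*h^5 - 58*h^4 + 68*h^3 + 1073*h^2 + 1736*h + 784)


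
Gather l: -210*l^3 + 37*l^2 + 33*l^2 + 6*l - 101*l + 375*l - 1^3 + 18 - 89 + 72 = -210*l^3 + 70*l^2 + 280*l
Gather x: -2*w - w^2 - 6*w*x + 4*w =-w^2 - 6*w*x + 2*w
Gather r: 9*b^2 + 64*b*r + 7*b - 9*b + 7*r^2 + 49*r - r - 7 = 9*b^2 - 2*b + 7*r^2 + r*(64*b + 48) - 7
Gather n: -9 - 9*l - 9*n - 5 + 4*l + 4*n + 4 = -5*l - 5*n - 10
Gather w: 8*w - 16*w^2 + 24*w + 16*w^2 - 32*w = 0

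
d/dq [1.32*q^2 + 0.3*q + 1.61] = 2.64*q + 0.3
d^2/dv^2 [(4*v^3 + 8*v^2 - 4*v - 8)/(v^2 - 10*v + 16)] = 8*(103*v^3 - 582*v^2 + 876*v + 184)/(v^6 - 30*v^5 + 348*v^4 - 1960*v^3 + 5568*v^2 - 7680*v + 4096)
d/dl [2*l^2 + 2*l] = 4*l + 2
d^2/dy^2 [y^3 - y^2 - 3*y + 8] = 6*y - 2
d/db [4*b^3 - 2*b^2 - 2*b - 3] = 12*b^2 - 4*b - 2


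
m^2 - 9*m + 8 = (m - 8)*(m - 1)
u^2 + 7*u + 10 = (u + 2)*(u + 5)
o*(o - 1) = o^2 - o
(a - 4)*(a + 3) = a^2 - a - 12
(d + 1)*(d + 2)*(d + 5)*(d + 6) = d^4 + 14*d^3 + 65*d^2 + 112*d + 60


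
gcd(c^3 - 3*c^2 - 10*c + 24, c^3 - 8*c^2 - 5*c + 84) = c^2 - c - 12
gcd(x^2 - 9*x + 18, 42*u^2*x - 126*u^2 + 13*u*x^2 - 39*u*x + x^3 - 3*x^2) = x - 3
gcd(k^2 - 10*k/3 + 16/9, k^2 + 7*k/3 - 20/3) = 1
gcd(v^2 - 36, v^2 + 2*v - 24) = v + 6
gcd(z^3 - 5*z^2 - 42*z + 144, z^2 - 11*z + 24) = z^2 - 11*z + 24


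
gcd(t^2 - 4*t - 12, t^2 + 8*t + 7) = 1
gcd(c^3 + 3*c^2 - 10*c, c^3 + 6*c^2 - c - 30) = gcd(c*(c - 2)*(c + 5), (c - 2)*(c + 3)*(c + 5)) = c^2 + 3*c - 10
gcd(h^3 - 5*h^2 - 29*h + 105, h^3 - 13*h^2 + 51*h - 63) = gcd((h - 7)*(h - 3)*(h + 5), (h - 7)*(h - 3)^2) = h^2 - 10*h + 21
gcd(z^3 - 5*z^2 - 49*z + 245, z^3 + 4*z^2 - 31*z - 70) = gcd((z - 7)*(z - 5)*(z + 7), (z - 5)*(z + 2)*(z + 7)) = z^2 + 2*z - 35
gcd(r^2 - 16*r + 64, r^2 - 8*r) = r - 8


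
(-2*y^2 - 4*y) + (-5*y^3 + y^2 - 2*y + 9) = -5*y^3 - y^2 - 6*y + 9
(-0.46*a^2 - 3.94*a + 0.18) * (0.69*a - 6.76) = -0.3174*a^3 + 0.391*a^2 + 26.7586*a - 1.2168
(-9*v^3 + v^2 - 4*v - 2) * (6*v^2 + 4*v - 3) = -54*v^5 - 30*v^4 + 7*v^3 - 31*v^2 + 4*v + 6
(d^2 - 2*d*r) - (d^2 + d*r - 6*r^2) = -3*d*r + 6*r^2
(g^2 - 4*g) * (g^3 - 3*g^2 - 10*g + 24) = g^5 - 7*g^4 + 2*g^3 + 64*g^2 - 96*g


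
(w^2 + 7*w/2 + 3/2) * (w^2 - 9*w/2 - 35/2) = w^4 - w^3 - 127*w^2/4 - 68*w - 105/4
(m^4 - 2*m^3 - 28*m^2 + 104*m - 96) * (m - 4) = m^5 - 6*m^4 - 20*m^3 + 216*m^2 - 512*m + 384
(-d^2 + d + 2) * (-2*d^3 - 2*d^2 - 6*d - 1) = 2*d^5 - 9*d^2 - 13*d - 2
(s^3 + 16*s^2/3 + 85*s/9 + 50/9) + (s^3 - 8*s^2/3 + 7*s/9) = 2*s^3 + 8*s^2/3 + 92*s/9 + 50/9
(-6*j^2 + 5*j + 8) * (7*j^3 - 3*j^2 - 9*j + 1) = -42*j^5 + 53*j^4 + 95*j^3 - 75*j^2 - 67*j + 8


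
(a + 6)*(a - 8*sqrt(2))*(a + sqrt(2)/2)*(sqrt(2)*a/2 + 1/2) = sqrt(2)*a^4/2 - 7*a^3 + 3*sqrt(2)*a^3 - 42*a^2 - 31*sqrt(2)*a^2/4 - 93*sqrt(2)*a/2 - 4*a - 24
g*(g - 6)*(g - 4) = g^3 - 10*g^2 + 24*g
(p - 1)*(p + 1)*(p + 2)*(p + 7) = p^4 + 9*p^3 + 13*p^2 - 9*p - 14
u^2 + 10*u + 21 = (u + 3)*(u + 7)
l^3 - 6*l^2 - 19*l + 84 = (l - 7)*(l - 3)*(l + 4)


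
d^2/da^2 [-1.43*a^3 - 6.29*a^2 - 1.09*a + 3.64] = -8.58*a - 12.58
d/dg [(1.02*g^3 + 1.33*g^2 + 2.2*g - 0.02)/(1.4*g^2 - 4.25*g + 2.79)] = (1.428*g^4 - 8.67*g^3 - 0.1951*g^2 + 7.4774*g + 6.053)/(1.96*g^4 - 11.9*g^3 + 25.8745*g^2 - 23.715*g + 7.7841)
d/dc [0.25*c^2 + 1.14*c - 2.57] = 0.5*c + 1.14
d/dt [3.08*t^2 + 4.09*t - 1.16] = 6.16*t + 4.09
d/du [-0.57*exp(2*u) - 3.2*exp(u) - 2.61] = (-1.14*exp(u) - 3.2)*exp(u)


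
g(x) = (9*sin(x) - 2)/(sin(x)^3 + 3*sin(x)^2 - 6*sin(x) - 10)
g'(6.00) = -1.56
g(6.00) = 0.56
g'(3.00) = 0.86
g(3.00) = 0.07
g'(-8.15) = 5.97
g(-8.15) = 4.44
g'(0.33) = -0.71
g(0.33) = -0.08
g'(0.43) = -0.65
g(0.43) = -0.15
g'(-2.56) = 2.63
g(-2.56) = 1.16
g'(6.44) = -0.84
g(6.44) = 0.05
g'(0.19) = -0.81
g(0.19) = 0.03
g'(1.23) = -0.28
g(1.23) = -0.53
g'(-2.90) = 1.45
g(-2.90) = 0.49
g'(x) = (9*sin(x) - 2)*(-3*sin(x)^2*cos(x) - 6*sin(x)*cos(x) + 6*cos(x))/(sin(x)^3 + 3*sin(x)^2 - 6*sin(x) - 10)^2 + 9*cos(x)/(sin(x)^3 + 3*sin(x)^2 - 6*sin(x) - 10) = 3*(-6*sin(x)^3 - 7*sin(x)^2 + 4*sin(x) - 34)*cos(x)/(sin(x)^3 + 3*sin(x)^2 - 6*sin(x) - 10)^2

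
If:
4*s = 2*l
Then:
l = 2*s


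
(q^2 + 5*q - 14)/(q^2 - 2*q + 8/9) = 9*(q^2 + 5*q - 14)/(9*q^2 - 18*q + 8)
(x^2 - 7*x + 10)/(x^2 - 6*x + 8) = (x - 5)/(x - 4)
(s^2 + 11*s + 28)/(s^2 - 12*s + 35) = (s^2 + 11*s + 28)/(s^2 - 12*s + 35)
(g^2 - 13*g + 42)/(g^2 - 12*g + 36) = (g - 7)/(g - 6)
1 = 1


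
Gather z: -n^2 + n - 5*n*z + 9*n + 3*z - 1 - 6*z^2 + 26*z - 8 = -n^2 + 10*n - 6*z^2 + z*(29 - 5*n) - 9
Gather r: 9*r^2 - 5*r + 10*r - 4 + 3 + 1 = 9*r^2 + 5*r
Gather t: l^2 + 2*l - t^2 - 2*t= l^2 + 2*l - t^2 - 2*t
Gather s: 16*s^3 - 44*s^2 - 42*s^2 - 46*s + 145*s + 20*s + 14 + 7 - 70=16*s^3 - 86*s^2 + 119*s - 49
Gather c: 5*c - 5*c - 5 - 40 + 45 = 0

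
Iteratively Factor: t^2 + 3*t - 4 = (t + 4)*(t - 1)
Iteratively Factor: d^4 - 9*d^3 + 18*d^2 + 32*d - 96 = (d - 4)*(d^3 - 5*d^2 - 2*d + 24) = (d - 4)*(d + 2)*(d^2 - 7*d + 12) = (d - 4)^2*(d + 2)*(d - 3)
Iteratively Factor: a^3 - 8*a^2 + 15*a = (a)*(a^2 - 8*a + 15) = a*(a - 3)*(a - 5)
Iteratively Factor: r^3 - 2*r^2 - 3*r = (r - 3)*(r^2 + r) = (r - 3)*(r + 1)*(r)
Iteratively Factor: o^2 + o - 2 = (o + 2)*(o - 1)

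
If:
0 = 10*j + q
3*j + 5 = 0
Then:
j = -5/3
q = 50/3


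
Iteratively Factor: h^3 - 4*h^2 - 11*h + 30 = (h + 3)*(h^2 - 7*h + 10) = (h - 5)*(h + 3)*(h - 2)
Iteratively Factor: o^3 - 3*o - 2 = (o - 2)*(o^2 + 2*o + 1) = (o - 2)*(o + 1)*(o + 1)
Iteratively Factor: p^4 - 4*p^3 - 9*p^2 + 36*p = (p - 4)*(p^3 - 9*p) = (p - 4)*(p - 3)*(p^2 + 3*p) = p*(p - 4)*(p - 3)*(p + 3)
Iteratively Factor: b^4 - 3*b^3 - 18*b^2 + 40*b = (b - 2)*(b^3 - b^2 - 20*b) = b*(b - 2)*(b^2 - b - 20) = b*(b - 5)*(b - 2)*(b + 4)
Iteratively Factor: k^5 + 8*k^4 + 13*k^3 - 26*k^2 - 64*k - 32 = (k + 4)*(k^4 + 4*k^3 - 3*k^2 - 14*k - 8) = (k + 1)*(k + 4)*(k^3 + 3*k^2 - 6*k - 8) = (k + 1)^2*(k + 4)*(k^2 + 2*k - 8) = (k - 2)*(k + 1)^2*(k + 4)*(k + 4)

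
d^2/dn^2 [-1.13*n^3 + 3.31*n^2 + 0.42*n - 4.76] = 6.62 - 6.78*n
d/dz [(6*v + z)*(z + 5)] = 6*v + 2*z + 5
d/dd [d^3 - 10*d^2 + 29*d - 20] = 3*d^2 - 20*d + 29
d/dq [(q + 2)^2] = 2*q + 4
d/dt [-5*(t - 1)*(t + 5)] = -10*t - 20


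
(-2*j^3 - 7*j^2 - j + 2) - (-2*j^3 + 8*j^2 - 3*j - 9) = -15*j^2 + 2*j + 11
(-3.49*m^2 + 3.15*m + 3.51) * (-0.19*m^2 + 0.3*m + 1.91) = 0.6631*m^4 - 1.6455*m^3 - 6.3878*m^2 + 7.0695*m + 6.7041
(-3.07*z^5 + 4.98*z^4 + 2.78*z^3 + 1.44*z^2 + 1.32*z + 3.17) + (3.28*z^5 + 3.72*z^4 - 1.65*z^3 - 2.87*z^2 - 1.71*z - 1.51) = 0.21*z^5 + 8.7*z^4 + 1.13*z^3 - 1.43*z^2 - 0.39*z + 1.66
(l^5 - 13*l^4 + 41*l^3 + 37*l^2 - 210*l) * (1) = l^5 - 13*l^4 + 41*l^3 + 37*l^2 - 210*l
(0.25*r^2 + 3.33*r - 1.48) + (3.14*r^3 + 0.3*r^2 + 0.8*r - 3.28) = 3.14*r^3 + 0.55*r^2 + 4.13*r - 4.76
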